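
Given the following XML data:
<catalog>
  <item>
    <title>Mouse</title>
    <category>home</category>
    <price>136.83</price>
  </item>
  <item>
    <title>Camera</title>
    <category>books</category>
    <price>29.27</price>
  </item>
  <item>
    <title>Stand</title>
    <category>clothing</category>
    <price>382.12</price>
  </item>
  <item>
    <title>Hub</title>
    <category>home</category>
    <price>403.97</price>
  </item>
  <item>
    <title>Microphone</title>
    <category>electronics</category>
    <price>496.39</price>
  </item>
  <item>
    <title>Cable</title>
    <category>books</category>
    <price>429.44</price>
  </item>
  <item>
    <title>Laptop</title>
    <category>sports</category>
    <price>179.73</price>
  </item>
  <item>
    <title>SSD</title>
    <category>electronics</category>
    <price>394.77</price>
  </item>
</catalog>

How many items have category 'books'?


Scanning <item> elements for <category>books</category>:
  Item 2: Camera -> MATCH
  Item 6: Cable -> MATCH
Count: 2

ANSWER: 2


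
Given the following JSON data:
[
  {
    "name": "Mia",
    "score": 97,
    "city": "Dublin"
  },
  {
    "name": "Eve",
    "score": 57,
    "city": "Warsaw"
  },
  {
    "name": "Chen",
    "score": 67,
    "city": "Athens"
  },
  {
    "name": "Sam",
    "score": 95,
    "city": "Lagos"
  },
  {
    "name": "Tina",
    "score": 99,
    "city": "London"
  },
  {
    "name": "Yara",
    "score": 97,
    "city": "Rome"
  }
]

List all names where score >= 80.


Filtering records where score >= 80:
  Mia (score=97) -> YES
  Eve (score=57) -> no
  Chen (score=67) -> no
  Sam (score=95) -> YES
  Tina (score=99) -> YES
  Yara (score=97) -> YES


ANSWER: Mia, Sam, Tina, Yara


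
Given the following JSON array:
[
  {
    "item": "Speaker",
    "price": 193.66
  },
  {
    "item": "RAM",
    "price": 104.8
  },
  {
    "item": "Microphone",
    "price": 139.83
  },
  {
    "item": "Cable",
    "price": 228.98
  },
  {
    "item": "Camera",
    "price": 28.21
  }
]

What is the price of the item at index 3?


Array index 3 -> Cable
price = 228.98

ANSWER: 228.98


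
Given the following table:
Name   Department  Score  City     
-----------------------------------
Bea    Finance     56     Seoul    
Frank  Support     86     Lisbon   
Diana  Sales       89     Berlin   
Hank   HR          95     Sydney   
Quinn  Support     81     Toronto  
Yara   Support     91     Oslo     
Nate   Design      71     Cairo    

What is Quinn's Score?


Row 5: Quinn
Score = 81

ANSWER: 81


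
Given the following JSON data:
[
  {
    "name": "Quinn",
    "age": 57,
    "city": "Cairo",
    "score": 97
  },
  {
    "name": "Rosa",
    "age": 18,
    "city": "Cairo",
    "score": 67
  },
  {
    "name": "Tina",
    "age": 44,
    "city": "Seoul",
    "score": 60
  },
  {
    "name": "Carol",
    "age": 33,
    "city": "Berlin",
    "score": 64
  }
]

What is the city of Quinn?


Looking up record where name = Quinn
Record index: 0
Field 'city' = Cairo

ANSWER: Cairo


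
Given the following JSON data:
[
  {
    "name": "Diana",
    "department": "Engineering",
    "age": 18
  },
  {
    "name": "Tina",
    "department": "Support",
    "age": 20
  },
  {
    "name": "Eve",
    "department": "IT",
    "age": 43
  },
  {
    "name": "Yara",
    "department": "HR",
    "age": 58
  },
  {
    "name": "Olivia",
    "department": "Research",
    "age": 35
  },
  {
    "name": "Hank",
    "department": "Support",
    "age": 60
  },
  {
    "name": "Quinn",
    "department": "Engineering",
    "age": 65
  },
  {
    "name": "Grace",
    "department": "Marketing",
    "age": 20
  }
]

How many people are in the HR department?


Scanning records for department = HR
  Record 3: Yara
Count: 1

ANSWER: 1


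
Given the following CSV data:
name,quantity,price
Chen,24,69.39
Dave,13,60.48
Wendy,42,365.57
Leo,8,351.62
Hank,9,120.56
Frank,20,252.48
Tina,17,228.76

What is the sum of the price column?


Values in 'price' column:
  Row 1: 69.39
  Row 2: 60.48
  Row 3: 365.57
  Row 4: 351.62
  Row 5: 120.56
  Row 6: 252.48
  Row 7: 228.76
Sum = 69.39 + 60.48 + 365.57 + 351.62 + 120.56 + 252.48 + 228.76 = 1448.86

ANSWER: 1448.86


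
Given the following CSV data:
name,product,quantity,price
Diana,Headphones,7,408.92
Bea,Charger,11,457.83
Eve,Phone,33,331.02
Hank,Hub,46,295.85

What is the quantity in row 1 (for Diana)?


Row 1: Diana
Column 'quantity' = 7

ANSWER: 7


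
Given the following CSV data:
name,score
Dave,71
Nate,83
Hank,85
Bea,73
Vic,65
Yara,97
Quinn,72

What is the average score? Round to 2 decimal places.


Scores: 71, 83, 85, 73, 65, 97, 72
Sum = 546
Count = 7
Average = 546 / 7 = 78.00

ANSWER: 78.00


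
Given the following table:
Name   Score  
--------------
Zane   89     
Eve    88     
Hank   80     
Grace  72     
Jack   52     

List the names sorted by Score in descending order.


Sorting by Score (descending):
  Zane: 89
  Eve: 88
  Hank: 80
  Grace: 72
  Jack: 52


ANSWER: Zane, Eve, Hank, Grace, Jack


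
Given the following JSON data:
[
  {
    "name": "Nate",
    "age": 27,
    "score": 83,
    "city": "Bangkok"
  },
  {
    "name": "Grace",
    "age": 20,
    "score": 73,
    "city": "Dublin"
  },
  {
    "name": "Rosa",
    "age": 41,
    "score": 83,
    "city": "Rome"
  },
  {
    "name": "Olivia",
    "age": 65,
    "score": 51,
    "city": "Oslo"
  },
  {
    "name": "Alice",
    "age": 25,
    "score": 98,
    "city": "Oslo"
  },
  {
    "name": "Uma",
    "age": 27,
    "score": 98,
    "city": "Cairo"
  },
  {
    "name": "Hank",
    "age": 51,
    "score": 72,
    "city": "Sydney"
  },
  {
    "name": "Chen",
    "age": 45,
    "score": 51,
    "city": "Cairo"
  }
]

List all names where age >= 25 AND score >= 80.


Checking both conditions:
  Nate (age=27, score=83) -> YES
  Grace (age=20, score=73) -> no
  Rosa (age=41, score=83) -> YES
  Olivia (age=65, score=51) -> no
  Alice (age=25, score=98) -> YES
  Uma (age=27, score=98) -> YES
  Hank (age=51, score=72) -> no
  Chen (age=45, score=51) -> no


ANSWER: Nate, Rosa, Alice, Uma


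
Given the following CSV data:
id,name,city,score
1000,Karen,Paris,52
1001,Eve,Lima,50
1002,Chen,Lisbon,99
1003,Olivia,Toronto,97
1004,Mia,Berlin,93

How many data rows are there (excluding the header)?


Counting rows (excluding header):
Header: id,name,city,score
Data rows: 5

ANSWER: 5


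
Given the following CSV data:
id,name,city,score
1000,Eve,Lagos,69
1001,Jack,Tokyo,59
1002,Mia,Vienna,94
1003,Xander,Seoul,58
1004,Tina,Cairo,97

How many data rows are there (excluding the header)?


Counting rows (excluding header):
Header: id,name,city,score
Data rows: 5

ANSWER: 5


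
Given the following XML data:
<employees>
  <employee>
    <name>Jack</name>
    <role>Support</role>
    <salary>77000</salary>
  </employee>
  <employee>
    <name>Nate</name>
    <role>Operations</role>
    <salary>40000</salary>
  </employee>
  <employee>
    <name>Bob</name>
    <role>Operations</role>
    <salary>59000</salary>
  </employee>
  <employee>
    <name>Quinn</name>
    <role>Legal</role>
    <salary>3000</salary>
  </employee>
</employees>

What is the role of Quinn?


Searching for <employee> with <name>Quinn</name>
Found at position 4
<role>Legal</role>

ANSWER: Legal


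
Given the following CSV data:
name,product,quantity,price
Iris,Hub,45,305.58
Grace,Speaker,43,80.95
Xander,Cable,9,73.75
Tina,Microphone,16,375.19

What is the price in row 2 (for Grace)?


Row 2: Grace
Column 'price' = 80.95

ANSWER: 80.95


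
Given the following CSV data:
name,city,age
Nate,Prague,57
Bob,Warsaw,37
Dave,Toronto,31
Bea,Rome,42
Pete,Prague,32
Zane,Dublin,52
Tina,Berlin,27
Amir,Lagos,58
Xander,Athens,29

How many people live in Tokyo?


Scanning city column for 'Tokyo':
Total matches: 0

ANSWER: 0


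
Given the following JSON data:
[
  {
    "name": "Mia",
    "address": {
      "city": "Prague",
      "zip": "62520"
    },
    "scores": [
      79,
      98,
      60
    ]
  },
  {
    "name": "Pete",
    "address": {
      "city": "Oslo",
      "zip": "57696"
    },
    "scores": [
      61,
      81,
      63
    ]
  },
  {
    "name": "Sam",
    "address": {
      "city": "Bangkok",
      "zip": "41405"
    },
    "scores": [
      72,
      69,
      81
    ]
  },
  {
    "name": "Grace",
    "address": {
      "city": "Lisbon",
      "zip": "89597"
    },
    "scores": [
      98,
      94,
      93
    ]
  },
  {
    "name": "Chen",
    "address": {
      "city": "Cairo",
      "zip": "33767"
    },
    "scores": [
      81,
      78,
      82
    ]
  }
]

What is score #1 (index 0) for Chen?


Path: records[4].scores[0]
Value: 81

ANSWER: 81


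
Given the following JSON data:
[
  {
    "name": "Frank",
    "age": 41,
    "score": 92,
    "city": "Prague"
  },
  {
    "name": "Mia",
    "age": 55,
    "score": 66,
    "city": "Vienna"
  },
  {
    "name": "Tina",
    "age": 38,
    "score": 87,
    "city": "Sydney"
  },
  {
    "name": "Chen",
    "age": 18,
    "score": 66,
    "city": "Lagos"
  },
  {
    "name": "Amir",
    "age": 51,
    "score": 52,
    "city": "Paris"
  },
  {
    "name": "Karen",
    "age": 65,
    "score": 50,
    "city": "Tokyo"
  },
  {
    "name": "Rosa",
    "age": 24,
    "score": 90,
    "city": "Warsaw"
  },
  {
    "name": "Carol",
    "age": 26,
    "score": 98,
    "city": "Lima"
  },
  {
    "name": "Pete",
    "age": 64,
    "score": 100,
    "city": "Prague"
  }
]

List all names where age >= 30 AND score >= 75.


Checking both conditions:
  Frank (age=41, score=92) -> YES
  Mia (age=55, score=66) -> no
  Tina (age=38, score=87) -> YES
  Chen (age=18, score=66) -> no
  Amir (age=51, score=52) -> no
  Karen (age=65, score=50) -> no
  Rosa (age=24, score=90) -> no
  Carol (age=26, score=98) -> no
  Pete (age=64, score=100) -> YES


ANSWER: Frank, Tina, Pete


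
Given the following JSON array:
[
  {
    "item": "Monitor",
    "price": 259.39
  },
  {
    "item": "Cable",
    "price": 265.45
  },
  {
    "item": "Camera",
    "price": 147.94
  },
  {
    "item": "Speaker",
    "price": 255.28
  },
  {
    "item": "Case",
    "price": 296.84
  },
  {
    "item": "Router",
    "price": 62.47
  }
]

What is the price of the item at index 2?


Array index 2 -> Camera
price = 147.94

ANSWER: 147.94


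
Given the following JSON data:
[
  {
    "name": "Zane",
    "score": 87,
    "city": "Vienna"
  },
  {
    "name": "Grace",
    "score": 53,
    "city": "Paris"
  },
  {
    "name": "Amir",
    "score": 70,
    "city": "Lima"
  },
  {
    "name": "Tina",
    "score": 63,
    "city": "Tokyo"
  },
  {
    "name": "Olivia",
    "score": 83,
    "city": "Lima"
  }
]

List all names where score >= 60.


Filtering records where score >= 60:
  Zane (score=87) -> YES
  Grace (score=53) -> no
  Amir (score=70) -> YES
  Tina (score=63) -> YES
  Olivia (score=83) -> YES


ANSWER: Zane, Amir, Tina, Olivia


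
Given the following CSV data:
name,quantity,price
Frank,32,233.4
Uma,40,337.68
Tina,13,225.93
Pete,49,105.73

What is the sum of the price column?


Values in 'price' column:
  Row 1: 233.4
  Row 2: 337.68
  Row 3: 225.93
  Row 4: 105.73
Sum = 233.4 + 337.68 + 225.93 + 105.73 = 902.74

ANSWER: 902.74


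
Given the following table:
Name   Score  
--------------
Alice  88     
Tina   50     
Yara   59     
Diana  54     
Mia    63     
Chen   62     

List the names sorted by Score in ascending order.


Sorting by Score (ascending):
  Tina: 50
  Diana: 54
  Yara: 59
  Chen: 62
  Mia: 63
  Alice: 88


ANSWER: Tina, Diana, Yara, Chen, Mia, Alice


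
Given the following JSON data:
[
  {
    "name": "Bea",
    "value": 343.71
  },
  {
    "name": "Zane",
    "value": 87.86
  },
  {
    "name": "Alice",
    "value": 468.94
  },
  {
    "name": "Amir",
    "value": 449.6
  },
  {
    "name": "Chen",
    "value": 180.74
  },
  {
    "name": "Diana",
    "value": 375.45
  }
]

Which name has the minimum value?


Comparing values:
  Bea: 343.71
  Zane: 87.86
  Alice: 468.94
  Amir: 449.6
  Chen: 180.74
  Diana: 375.45
Minimum: Zane (87.86)

ANSWER: Zane


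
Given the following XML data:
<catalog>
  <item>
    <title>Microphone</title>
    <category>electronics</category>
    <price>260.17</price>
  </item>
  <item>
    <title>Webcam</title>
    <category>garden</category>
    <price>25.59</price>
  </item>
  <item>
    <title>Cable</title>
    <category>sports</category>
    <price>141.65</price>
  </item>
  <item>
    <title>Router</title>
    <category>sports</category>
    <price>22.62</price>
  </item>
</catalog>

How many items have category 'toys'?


Scanning <item> elements for <category>toys</category>:
Count: 0

ANSWER: 0


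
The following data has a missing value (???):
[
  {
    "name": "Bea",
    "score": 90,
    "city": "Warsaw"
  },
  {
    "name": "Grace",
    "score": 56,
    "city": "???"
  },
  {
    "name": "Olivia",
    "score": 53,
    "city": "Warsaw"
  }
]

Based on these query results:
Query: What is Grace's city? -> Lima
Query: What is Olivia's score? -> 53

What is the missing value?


The missing value is Grace's city
From query: Grace's city = Lima

ANSWER: Lima


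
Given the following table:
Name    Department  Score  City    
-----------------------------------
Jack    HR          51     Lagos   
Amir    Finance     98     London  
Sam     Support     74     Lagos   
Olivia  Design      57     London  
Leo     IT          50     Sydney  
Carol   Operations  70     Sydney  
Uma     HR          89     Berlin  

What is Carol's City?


Row 6: Carol
City = Sydney

ANSWER: Sydney


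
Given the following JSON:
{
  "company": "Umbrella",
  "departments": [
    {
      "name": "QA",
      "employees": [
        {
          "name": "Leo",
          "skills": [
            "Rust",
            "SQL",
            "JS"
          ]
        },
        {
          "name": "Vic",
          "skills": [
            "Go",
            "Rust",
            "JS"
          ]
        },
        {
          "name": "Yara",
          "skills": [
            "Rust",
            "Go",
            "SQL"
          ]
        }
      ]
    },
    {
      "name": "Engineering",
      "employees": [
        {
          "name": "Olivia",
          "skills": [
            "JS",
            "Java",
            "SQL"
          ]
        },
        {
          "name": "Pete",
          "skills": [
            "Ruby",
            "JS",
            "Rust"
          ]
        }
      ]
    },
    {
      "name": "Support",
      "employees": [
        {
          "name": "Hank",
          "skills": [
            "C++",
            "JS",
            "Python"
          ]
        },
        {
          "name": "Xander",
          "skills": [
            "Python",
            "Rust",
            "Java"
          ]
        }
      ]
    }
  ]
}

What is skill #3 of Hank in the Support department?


Path: departments[2].employees[0].skills[2]
Value: Python

ANSWER: Python


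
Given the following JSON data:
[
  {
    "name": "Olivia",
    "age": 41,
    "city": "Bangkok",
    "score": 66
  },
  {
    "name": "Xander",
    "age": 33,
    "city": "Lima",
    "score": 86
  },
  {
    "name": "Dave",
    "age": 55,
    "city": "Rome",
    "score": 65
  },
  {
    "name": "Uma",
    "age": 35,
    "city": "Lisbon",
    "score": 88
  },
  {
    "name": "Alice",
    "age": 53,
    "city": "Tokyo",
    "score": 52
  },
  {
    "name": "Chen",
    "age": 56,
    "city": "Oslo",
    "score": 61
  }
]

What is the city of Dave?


Looking up record where name = Dave
Record index: 2
Field 'city' = Rome

ANSWER: Rome


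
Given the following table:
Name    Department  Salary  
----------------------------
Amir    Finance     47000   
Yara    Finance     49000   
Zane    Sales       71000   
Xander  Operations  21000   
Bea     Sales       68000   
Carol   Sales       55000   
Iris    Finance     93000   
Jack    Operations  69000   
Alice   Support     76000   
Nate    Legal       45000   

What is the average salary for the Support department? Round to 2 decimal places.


Support department members:
  Alice: 76000
Sum = 76000
Count = 1
Average = 76000 / 1 = 76000.00

ANSWER: 76000.00


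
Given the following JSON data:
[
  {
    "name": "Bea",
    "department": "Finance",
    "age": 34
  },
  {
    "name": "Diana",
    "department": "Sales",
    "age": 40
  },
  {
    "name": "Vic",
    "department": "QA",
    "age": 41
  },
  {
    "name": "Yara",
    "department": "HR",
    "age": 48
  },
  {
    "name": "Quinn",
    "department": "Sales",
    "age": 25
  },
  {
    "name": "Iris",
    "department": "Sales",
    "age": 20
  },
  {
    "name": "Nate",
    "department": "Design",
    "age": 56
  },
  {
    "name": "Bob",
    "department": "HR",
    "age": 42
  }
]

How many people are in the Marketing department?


Scanning records for department = Marketing
  No matches found
Count: 0

ANSWER: 0


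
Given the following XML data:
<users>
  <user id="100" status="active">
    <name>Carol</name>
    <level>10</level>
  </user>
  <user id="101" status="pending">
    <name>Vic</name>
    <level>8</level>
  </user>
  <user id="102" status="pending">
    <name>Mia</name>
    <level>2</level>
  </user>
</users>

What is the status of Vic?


Finding user with name = Vic
user id="101" status="pending"

ANSWER: pending


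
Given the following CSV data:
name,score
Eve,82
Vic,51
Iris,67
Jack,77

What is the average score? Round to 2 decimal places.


Scores: 82, 51, 67, 77
Sum = 277
Count = 4
Average = 277 / 4 = 69.25

ANSWER: 69.25


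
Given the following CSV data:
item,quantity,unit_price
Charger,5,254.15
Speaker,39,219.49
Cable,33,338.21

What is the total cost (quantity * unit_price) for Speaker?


Row: Speaker
quantity = 39
unit_price = 219.49
total = 39 * 219.49 = 8560.11

ANSWER: 8560.11


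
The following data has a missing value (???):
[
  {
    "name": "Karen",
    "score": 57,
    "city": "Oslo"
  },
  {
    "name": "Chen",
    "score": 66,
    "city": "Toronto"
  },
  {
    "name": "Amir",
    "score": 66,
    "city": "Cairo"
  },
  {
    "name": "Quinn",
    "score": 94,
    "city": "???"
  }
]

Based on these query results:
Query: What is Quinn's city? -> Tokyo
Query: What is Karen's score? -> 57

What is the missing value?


The missing value is Quinn's city
From query: Quinn's city = Tokyo

ANSWER: Tokyo


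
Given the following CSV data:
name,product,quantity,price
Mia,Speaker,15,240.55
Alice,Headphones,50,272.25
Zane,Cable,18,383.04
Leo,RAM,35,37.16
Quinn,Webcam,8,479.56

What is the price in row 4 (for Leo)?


Row 4: Leo
Column 'price' = 37.16

ANSWER: 37.16


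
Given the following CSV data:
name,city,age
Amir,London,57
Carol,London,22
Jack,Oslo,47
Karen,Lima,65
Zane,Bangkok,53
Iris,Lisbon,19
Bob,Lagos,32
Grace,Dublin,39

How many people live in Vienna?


Scanning city column for 'Vienna':
Total matches: 0

ANSWER: 0


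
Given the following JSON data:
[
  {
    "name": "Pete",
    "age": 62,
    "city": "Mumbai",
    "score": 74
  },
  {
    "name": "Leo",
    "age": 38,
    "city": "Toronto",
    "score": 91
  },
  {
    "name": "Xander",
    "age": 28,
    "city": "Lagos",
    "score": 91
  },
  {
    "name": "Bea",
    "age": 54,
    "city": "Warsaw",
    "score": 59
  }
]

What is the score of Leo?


Looking up record where name = Leo
Record index: 1
Field 'score' = 91

ANSWER: 91


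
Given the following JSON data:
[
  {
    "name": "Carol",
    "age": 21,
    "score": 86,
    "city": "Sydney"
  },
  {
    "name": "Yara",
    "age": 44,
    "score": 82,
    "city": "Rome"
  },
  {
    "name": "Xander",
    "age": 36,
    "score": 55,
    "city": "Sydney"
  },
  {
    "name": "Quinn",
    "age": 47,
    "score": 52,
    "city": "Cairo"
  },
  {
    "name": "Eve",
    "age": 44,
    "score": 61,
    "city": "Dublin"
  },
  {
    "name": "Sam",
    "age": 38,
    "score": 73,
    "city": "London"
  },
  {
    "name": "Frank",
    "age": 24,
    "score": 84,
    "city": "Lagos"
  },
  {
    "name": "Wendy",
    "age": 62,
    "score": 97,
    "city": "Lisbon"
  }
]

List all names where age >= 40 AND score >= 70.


Checking both conditions:
  Carol (age=21, score=86) -> no
  Yara (age=44, score=82) -> YES
  Xander (age=36, score=55) -> no
  Quinn (age=47, score=52) -> no
  Eve (age=44, score=61) -> no
  Sam (age=38, score=73) -> no
  Frank (age=24, score=84) -> no
  Wendy (age=62, score=97) -> YES


ANSWER: Yara, Wendy


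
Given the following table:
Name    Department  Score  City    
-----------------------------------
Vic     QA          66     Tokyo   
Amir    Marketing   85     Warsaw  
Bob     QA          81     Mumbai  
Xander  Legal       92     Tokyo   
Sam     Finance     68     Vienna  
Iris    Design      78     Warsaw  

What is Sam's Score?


Row 5: Sam
Score = 68

ANSWER: 68


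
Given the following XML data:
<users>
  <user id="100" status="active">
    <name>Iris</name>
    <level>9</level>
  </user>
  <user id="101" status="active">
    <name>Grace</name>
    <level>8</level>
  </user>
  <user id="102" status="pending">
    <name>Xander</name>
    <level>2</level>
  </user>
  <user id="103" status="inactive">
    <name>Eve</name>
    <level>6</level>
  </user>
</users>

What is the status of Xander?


Finding user with name = Xander
user id="102" status="pending"

ANSWER: pending


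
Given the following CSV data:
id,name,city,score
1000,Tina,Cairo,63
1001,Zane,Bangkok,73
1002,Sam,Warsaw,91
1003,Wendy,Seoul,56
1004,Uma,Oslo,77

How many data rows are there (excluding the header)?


Counting rows (excluding header):
Header: id,name,city,score
Data rows: 5

ANSWER: 5


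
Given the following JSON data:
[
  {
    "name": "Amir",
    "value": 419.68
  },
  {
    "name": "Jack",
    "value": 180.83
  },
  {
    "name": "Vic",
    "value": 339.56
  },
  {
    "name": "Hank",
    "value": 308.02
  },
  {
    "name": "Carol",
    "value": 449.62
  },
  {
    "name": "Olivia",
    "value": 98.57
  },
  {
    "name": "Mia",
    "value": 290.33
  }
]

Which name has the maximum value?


Comparing values:
  Amir: 419.68
  Jack: 180.83
  Vic: 339.56
  Hank: 308.02
  Carol: 449.62
  Olivia: 98.57
  Mia: 290.33
Maximum: Carol (449.62)

ANSWER: Carol


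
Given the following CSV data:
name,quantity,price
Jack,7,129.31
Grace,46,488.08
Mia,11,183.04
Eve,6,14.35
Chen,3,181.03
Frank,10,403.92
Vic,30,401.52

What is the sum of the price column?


Values in 'price' column:
  Row 1: 129.31
  Row 2: 488.08
  Row 3: 183.04
  Row 4: 14.35
  Row 5: 181.03
  Row 6: 403.92
  Row 7: 401.52
Sum = 129.31 + 488.08 + 183.04 + 14.35 + 181.03 + 403.92 + 401.52 = 1801.25

ANSWER: 1801.25


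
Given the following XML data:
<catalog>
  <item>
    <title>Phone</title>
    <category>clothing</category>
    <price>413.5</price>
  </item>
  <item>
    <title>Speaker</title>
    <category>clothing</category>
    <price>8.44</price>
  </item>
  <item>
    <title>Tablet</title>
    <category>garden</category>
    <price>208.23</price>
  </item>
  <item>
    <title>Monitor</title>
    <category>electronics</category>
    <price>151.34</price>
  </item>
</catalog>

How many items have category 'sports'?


Scanning <item> elements for <category>sports</category>:
Count: 0

ANSWER: 0


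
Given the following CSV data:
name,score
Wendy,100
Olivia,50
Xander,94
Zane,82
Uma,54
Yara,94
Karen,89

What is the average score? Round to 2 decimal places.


Scores: 100, 50, 94, 82, 54, 94, 89
Sum = 563
Count = 7
Average = 563 / 7 = 80.43

ANSWER: 80.43


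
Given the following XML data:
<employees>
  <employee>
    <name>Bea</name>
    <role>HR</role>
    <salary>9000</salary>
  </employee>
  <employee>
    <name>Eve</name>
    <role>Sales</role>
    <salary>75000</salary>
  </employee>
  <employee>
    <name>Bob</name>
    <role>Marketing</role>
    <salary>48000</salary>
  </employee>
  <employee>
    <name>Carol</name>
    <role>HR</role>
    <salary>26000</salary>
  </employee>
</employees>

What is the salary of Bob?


Searching for <employee> with <name>Bob</name>
Found at position 3
<salary>48000</salary>

ANSWER: 48000


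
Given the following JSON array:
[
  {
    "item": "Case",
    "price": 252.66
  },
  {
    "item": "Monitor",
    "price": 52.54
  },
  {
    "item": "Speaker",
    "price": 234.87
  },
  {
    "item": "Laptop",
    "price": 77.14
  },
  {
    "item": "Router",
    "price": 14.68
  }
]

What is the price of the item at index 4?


Array index 4 -> Router
price = 14.68

ANSWER: 14.68


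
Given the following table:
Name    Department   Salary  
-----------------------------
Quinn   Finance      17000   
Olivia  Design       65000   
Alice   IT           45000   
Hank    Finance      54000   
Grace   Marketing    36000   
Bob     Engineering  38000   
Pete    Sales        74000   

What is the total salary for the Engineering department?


Engineering department members:
  Bob: 38000
Total = 38000 = 38000

ANSWER: 38000


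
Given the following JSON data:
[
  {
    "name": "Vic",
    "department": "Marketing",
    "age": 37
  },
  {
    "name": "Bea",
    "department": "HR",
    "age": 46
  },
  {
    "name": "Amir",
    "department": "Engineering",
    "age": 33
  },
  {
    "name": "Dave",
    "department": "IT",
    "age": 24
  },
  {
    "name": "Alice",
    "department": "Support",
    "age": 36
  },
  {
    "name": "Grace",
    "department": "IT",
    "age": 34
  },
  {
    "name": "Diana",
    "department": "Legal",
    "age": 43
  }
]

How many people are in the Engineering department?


Scanning records for department = Engineering
  Record 2: Amir
Count: 1

ANSWER: 1


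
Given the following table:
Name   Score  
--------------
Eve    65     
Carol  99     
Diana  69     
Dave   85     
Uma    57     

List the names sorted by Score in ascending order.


Sorting by Score (ascending):
  Uma: 57
  Eve: 65
  Diana: 69
  Dave: 85
  Carol: 99


ANSWER: Uma, Eve, Diana, Dave, Carol


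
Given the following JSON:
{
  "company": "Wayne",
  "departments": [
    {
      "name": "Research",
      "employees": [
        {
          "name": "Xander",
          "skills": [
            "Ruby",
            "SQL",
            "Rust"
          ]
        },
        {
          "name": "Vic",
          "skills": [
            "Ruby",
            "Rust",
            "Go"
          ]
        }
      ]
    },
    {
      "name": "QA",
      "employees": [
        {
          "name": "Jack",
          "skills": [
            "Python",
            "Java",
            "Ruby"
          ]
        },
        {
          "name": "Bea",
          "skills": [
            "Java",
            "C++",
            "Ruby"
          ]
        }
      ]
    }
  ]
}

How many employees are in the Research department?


Path: departments[0].employees
Count: 2

ANSWER: 2


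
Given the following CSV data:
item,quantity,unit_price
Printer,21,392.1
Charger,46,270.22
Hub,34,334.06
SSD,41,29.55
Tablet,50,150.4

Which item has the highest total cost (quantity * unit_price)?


Computing row totals:
  Printer: 8234.1
  Charger: 12430.12
  Hub: 11358.04
  SSD: 1211.55
  Tablet: 7520.0
Maximum: Charger (12430.12)

ANSWER: Charger


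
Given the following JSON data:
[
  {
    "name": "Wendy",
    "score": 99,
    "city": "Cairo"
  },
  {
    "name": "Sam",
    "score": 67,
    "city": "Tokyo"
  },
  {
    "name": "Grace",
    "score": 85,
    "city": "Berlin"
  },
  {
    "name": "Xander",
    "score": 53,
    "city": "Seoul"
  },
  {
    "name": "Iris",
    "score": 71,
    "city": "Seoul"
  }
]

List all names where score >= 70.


Filtering records where score >= 70:
  Wendy (score=99) -> YES
  Sam (score=67) -> no
  Grace (score=85) -> YES
  Xander (score=53) -> no
  Iris (score=71) -> YES


ANSWER: Wendy, Grace, Iris


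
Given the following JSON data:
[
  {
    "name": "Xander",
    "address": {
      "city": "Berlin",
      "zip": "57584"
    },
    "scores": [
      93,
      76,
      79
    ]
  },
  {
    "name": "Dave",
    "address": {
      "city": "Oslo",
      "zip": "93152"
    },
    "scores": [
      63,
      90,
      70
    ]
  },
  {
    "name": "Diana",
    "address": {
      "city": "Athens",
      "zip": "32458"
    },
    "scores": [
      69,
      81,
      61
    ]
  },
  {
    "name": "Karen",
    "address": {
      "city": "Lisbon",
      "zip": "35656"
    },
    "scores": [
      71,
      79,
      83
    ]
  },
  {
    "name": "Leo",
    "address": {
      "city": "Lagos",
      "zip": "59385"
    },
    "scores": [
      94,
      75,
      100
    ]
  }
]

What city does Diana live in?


Path: records[2].address.city
Value: Athens

ANSWER: Athens


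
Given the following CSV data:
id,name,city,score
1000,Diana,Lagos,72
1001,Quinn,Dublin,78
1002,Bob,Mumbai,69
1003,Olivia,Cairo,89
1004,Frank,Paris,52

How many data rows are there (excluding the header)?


Counting rows (excluding header):
Header: id,name,city,score
Data rows: 5

ANSWER: 5


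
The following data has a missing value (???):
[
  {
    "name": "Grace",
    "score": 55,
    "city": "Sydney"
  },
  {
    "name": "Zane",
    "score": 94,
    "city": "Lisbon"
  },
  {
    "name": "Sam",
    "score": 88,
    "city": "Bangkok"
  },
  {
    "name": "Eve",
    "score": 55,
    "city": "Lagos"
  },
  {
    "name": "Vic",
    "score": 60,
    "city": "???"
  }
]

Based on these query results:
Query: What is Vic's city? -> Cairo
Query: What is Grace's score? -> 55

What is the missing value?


The missing value is Vic's city
From query: Vic's city = Cairo

ANSWER: Cairo


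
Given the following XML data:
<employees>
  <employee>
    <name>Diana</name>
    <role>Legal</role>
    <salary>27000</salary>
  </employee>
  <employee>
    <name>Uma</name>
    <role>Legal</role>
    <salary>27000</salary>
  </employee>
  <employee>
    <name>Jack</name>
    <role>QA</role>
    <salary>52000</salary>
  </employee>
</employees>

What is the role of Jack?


Searching for <employee> with <name>Jack</name>
Found at position 3
<role>QA</role>

ANSWER: QA


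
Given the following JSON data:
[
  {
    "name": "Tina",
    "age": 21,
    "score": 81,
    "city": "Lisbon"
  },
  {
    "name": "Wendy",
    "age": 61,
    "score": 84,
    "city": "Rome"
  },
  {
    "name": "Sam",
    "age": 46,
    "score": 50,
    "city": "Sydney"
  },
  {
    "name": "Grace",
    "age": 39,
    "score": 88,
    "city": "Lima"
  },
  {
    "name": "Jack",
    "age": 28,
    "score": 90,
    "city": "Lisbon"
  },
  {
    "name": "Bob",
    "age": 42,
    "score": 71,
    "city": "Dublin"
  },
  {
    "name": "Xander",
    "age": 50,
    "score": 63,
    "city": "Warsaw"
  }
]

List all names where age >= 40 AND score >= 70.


Checking both conditions:
  Tina (age=21, score=81) -> no
  Wendy (age=61, score=84) -> YES
  Sam (age=46, score=50) -> no
  Grace (age=39, score=88) -> no
  Jack (age=28, score=90) -> no
  Bob (age=42, score=71) -> YES
  Xander (age=50, score=63) -> no


ANSWER: Wendy, Bob


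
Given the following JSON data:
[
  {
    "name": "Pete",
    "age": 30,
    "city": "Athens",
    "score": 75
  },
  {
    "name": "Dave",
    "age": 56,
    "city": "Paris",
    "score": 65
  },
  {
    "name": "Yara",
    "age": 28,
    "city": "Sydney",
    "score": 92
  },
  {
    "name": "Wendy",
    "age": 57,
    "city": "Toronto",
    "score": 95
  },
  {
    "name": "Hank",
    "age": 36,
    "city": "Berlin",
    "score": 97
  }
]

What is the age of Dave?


Looking up record where name = Dave
Record index: 1
Field 'age' = 56

ANSWER: 56


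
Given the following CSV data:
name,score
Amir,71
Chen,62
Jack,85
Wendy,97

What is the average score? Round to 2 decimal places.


Scores: 71, 62, 85, 97
Sum = 315
Count = 4
Average = 315 / 4 = 78.75

ANSWER: 78.75


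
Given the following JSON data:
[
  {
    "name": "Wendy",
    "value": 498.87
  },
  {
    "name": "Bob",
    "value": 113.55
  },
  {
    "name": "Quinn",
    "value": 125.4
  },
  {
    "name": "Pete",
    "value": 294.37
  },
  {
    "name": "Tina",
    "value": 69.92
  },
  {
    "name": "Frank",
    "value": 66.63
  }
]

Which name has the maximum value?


Comparing values:
  Wendy: 498.87
  Bob: 113.55
  Quinn: 125.4
  Pete: 294.37
  Tina: 69.92
  Frank: 66.63
Maximum: Wendy (498.87)

ANSWER: Wendy


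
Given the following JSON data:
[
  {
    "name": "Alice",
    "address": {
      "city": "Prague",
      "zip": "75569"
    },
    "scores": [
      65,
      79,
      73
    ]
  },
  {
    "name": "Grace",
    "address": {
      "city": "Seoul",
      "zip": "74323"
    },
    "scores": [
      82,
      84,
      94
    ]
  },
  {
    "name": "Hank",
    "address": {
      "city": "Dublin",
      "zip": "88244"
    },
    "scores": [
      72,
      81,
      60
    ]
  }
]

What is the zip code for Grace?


Path: records[1].address.zip
Value: 74323

ANSWER: 74323


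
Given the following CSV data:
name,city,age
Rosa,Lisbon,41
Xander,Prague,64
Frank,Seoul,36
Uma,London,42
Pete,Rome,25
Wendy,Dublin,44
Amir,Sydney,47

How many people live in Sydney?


Scanning city column for 'Sydney':
  Row 7: Amir -> MATCH
Total matches: 1

ANSWER: 1


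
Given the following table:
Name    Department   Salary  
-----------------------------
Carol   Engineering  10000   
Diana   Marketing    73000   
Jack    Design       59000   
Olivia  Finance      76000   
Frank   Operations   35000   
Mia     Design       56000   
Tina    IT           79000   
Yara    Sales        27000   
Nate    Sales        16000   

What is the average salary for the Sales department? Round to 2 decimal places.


Sales department members:
  Yara: 27000
  Nate: 16000
Sum = 43000
Count = 2
Average = 43000 / 2 = 21500.00

ANSWER: 21500.00


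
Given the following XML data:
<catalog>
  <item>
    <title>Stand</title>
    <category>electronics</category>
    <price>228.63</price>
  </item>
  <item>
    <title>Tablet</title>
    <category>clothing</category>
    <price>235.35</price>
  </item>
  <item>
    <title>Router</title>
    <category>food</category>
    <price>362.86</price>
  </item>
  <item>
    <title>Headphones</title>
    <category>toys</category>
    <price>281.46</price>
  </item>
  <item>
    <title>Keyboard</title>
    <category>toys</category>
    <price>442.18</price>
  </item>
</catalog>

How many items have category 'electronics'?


Scanning <item> elements for <category>electronics</category>:
  Item 1: Stand -> MATCH
Count: 1

ANSWER: 1


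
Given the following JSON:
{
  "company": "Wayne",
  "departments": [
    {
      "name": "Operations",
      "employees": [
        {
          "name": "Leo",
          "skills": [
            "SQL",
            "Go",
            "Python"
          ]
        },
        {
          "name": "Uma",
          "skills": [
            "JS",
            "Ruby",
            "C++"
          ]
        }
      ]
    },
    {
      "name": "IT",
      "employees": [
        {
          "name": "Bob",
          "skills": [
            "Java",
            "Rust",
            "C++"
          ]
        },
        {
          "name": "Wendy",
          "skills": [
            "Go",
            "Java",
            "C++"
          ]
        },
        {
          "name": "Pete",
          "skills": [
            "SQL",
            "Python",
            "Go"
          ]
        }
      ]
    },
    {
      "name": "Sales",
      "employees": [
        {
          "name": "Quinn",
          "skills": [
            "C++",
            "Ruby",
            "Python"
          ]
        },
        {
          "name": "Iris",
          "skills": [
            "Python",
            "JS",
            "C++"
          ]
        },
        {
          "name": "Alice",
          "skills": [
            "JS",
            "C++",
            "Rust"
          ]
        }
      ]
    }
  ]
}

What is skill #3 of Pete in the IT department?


Path: departments[1].employees[2].skills[2]
Value: Go

ANSWER: Go


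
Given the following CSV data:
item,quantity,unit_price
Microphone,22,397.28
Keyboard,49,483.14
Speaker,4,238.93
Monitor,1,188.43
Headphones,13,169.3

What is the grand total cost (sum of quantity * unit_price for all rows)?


Computing row totals:
  Microphone: 22 * 397.28 = 8740.16
  Keyboard: 49 * 483.14 = 23673.86
  Speaker: 4 * 238.93 = 955.72
  Monitor: 1 * 188.43 = 188.43
  Headphones: 13 * 169.3 = 2200.9
Grand total = 8740.16 + 23673.86 + 955.72 + 188.43 + 2200.9 = 35759.07

ANSWER: 35759.07


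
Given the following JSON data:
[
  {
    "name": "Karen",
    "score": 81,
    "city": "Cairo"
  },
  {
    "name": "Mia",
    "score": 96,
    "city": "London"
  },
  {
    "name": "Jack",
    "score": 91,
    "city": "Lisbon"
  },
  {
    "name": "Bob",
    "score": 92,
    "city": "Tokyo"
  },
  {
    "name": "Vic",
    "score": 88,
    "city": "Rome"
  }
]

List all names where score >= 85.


Filtering records where score >= 85:
  Karen (score=81) -> no
  Mia (score=96) -> YES
  Jack (score=91) -> YES
  Bob (score=92) -> YES
  Vic (score=88) -> YES


ANSWER: Mia, Jack, Bob, Vic


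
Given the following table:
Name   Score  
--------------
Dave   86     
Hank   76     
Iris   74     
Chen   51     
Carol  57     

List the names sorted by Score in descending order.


Sorting by Score (descending):
  Dave: 86
  Hank: 76
  Iris: 74
  Carol: 57
  Chen: 51


ANSWER: Dave, Hank, Iris, Carol, Chen


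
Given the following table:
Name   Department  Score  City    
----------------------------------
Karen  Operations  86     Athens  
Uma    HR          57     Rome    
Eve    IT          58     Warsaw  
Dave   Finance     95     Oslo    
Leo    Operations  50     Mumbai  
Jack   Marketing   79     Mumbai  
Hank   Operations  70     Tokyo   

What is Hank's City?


Row 7: Hank
City = Tokyo

ANSWER: Tokyo


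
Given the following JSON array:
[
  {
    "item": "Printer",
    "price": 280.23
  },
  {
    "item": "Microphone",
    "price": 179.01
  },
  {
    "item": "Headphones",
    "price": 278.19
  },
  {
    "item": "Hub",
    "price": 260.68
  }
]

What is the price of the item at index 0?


Array index 0 -> Printer
price = 280.23

ANSWER: 280.23


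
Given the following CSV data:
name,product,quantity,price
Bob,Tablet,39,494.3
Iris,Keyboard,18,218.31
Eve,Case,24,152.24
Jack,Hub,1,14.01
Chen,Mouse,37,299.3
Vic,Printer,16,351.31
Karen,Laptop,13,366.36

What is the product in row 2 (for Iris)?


Row 2: Iris
Column 'product' = Keyboard

ANSWER: Keyboard


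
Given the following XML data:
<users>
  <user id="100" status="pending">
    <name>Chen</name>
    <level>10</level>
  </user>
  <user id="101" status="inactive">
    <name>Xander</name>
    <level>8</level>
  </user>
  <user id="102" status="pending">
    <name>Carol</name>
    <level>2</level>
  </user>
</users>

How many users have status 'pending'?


Counting users with status='pending':
  Chen (id=100) -> MATCH
  Carol (id=102) -> MATCH
Count: 2

ANSWER: 2


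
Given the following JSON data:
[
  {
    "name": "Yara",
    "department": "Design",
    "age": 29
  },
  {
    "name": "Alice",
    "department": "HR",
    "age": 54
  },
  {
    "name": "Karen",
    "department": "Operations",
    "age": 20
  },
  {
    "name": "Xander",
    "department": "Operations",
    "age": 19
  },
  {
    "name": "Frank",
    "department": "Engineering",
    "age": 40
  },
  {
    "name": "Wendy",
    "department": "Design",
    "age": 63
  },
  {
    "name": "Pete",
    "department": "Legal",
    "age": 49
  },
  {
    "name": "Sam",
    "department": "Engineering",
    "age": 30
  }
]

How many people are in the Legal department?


Scanning records for department = Legal
  Record 6: Pete
Count: 1

ANSWER: 1


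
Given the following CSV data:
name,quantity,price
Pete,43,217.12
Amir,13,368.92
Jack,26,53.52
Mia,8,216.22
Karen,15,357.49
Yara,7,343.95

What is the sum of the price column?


Values in 'price' column:
  Row 1: 217.12
  Row 2: 368.92
  Row 3: 53.52
  Row 4: 216.22
  Row 5: 357.49
  Row 6: 343.95
Sum = 217.12 + 368.92 + 53.52 + 216.22 + 357.49 + 343.95 = 1557.22

ANSWER: 1557.22


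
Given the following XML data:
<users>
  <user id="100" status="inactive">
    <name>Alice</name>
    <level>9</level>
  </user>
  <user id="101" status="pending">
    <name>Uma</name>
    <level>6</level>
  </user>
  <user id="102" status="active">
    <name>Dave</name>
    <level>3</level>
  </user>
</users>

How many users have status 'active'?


Counting users with status='active':
  Dave (id=102) -> MATCH
Count: 1

ANSWER: 1
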